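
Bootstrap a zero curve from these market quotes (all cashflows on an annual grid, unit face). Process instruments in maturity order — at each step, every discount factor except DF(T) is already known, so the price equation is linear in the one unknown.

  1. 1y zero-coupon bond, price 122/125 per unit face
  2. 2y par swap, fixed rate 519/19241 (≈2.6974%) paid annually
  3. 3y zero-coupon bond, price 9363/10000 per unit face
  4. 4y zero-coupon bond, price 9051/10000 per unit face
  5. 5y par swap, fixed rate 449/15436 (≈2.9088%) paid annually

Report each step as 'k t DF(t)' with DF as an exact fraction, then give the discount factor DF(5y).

step 1 [1y] zero: DF = P = 122/125 ≈ 0.976000
step 2 [2y] swap r/1=519/19241: DF=(1 − 519/19241·(0.976000))/(1+519/19241) = 9481/10000 ≈ 0.948100
step 3 [3y] zero: DF = P = 9363/10000 ≈ 0.936300
step 4 [4y] zero: DF = P = 9051/10000 ≈ 0.905100
step 5 [5y] swap r/1=449/15436: DF=(1 − 449/15436·(0.976000+0.948100+0.936300+0.905100))/(1+449/15436) = 8653/10000 ≈ 0.865300

1 1 122/125
2 2 9481/10000
3 3 9363/10000
4 4 9051/10000
5 5 8653/10000
DF(5y) = 8653/10000 ≈ 0.865300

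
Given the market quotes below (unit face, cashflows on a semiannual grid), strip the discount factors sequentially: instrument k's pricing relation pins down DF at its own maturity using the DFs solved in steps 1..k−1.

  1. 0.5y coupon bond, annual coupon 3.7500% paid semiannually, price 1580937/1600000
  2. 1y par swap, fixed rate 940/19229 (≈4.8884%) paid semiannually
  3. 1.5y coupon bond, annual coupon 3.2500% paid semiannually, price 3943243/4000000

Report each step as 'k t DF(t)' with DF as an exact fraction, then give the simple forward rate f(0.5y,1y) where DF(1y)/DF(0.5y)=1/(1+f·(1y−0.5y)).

step 1 [0.5y] bond c/2=3/160: DF=(1580937/1600000 − 3/160·(0))/(1+3/160) = 9699/10000 ≈ 0.969900
step 2 [1y] swap r/2=470/19229: DF=(1 − 470/19229·(0.969900))/(1+470/19229) = 953/1000 ≈ 0.953000
step 3 [1.5y] bond c/2=13/800: DF=(3943243/4000000 − 13/800·(0.969900+0.953000))/(1+13/800) = 9393/10000 ≈ 0.939300

1 1/2 9699/10000
2 1 953/1000
3 3/2 9393/10000
f(0.5y,1y) = ((9699/10000)/(953/1000) − 1)/(1/2) = 169/4765 ≈ 3.5467%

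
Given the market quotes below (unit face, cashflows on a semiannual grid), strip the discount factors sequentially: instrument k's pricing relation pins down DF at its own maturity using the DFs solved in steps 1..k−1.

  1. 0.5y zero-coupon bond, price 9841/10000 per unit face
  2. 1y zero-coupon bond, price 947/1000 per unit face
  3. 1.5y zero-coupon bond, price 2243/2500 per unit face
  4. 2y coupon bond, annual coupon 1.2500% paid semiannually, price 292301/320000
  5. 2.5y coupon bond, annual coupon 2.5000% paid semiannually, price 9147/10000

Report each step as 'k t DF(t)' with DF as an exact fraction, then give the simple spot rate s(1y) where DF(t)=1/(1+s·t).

step 1 [0.5y] zero: DF = P = 9841/10000 ≈ 0.984100
step 2 [1y] zero: DF = P = 947/1000 ≈ 0.947000
step 3 [1.5y] zero: DF = P = 2243/2500 ≈ 0.897200
step 4 [2y] bond c/2=1/160: DF=(292301/320000 − 1/160·(0.984100+0.947000+0.897200))/(1+1/160) = 4451/5000 ≈ 0.890200
step 5 [2.5y] bond c/2=1/80: DF=(9147/10000 − 1/80·(0.984100+0.947000+0.897200+0.890200))/(1+1/80) = 343/400 ≈ 0.857500

1 1/2 9841/10000
2 1 947/1000
3 3/2 2243/2500
4 2 4451/5000
5 5/2 343/400
s(1y) = (1/(947/1000) − 1)/(1) = 53/947 ≈ 5.5966%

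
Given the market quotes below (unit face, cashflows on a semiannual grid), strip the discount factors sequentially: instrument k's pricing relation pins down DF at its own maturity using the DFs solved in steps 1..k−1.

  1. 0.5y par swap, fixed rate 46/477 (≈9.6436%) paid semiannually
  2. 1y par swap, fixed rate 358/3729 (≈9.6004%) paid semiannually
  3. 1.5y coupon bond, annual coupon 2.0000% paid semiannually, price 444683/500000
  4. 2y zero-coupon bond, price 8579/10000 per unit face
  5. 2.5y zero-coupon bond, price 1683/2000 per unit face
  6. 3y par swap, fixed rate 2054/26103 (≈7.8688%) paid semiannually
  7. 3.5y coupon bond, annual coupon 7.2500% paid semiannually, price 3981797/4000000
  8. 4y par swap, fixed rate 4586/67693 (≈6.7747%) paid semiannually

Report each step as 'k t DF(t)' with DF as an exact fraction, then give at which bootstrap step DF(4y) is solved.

step 1 [0.5y] swap r/2=23/477: DF=(1 − 23/477·(0))/(1+23/477) = 477/500 ≈ 0.954000
step 2 [1y] swap r/2=179/3729: DF=(1 − 179/3729·(0.954000))/(1+179/3729) = 1821/2000 ≈ 0.910500
step 3 [1.5y] bond c/2=1/100: DF=(444683/500000 − 1/100·(0.954000+0.910500))/(1+1/100) = 8621/10000 ≈ 0.862100
step 4 [2y] zero: DF = P = 8579/10000 ≈ 0.857900
step 5 [2.5y] zero: DF = P = 1683/2000 ≈ 0.841500
step 6 [3y] swap r/2=1027/26103: DF=(1 − 1027/26103·(0.954000+0.910500+0.862100+0.857900+0.841500))/(1+1027/26103) = 3973/5000 ≈ 0.794600
step 7 [3.5y] bond c/2=29/800: DF=(3981797/4000000 − 29/800·(0.954000+0.910500+0.862100+0.857900+0.841500+0.794600))/(1+29/800) = 389/500 ≈ 0.778000
step 8 [4y] swap r/2=2293/67693: DF=(1 − 2293/67693·(0.954000+0.910500+0.862100+0.857900+0.841500+0.794600+0.778000))/(1+2293/67693) = 7707/10000 ≈ 0.770700

1 1/2 477/500
2 1 1821/2000
3 3/2 8621/10000
4 2 8579/10000
5 5/2 1683/2000
6 3 3973/5000
7 7/2 389/500
8 4 7707/10000
DF(4y) is solved at step 8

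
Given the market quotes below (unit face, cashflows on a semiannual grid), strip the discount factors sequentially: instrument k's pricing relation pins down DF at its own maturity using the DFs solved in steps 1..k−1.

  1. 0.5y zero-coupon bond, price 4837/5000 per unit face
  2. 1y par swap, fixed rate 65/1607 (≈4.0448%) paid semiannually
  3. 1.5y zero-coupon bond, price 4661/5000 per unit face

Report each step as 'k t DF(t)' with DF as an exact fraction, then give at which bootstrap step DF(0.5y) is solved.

step 1 [0.5y] zero: DF = P = 4837/5000 ≈ 0.967400
step 2 [1y] swap r/2=65/3214: DF=(1 − 65/3214·(0.967400))/(1+65/3214) = 961/1000 ≈ 0.961000
step 3 [1.5y] zero: DF = P = 4661/5000 ≈ 0.932200

1 1/2 4837/5000
2 1 961/1000
3 3/2 4661/5000
DF(0.5y) is solved at step 1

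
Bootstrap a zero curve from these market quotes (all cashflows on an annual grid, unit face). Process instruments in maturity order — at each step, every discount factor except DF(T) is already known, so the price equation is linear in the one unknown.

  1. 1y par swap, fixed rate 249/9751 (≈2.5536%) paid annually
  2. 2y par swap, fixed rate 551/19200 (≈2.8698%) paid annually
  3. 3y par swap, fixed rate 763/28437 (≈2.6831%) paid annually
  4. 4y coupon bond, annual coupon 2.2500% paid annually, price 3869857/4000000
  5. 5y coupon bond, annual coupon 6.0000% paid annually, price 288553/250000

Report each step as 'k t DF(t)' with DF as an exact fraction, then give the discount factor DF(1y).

step 1 [1y] swap r/1=249/9751: DF=(1 − 249/9751·(0))/(1+249/9751) = 9751/10000 ≈ 0.975100
step 2 [2y] swap r/1=551/19200: DF=(1 − 551/19200·(0.975100))/(1+551/19200) = 9449/10000 ≈ 0.944900
step 3 [3y] swap r/1=763/28437: DF=(1 − 763/28437·(0.975100+0.944900))/(1+763/28437) = 9237/10000 ≈ 0.923700
step 4 [4y] bond c/1=9/400: DF=(3869857/4000000 − 9/400·(0.975100+0.944900+0.923700))/(1+9/400) = 2209/2500 ≈ 0.883600
step 5 [5y] bond c/1=3/50: DF=(288553/250000 − 3/50·(0.975100+0.944900+0.923700+0.883600))/(1+3/50) = 8779/10000 ≈ 0.877900

1 1 9751/10000
2 2 9449/10000
3 3 9237/10000
4 4 2209/2500
5 5 8779/10000
DF(1y) = 9751/10000 ≈ 0.975100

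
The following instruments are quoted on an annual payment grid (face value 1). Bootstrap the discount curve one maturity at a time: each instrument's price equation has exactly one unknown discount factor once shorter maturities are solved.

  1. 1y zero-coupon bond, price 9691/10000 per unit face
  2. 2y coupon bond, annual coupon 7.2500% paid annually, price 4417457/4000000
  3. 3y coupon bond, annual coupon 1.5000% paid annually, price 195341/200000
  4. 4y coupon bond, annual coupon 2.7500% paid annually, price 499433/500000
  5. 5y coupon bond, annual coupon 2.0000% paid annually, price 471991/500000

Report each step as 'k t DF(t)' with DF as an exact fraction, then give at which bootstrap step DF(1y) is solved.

1 1 9691/10000
2 2 4821/5000
3 3 9337/10000
4 4 4477/5000
5 5 8517/10000
DF(1y) is solved at step 1

step 1 [1y] zero: DF = P = 9691/10000 ≈ 0.969100
step 2 [2y] bond c/1=29/400: DF=(4417457/4000000 − 29/400·(0.969100))/(1+29/400) = 4821/5000 ≈ 0.964200
step 3 [3y] bond c/1=3/200: DF=(195341/200000 − 3/200·(0.969100+0.964200))/(1+3/200) = 9337/10000 ≈ 0.933700
step 4 [4y] bond c/1=11/400: DF=(499433/500000 − 11/400·(0.969100+0.964200+0.933700))/(1+11/400) = 4477/5000 ≈ 0.895400
step 5 [5y] bond c/1=1/50: DF=(471991/500000 − 1/50·(0.969100+0.964200+0.933700+0.895400))/(1+1/50) = 8517/10000 ≈ 0.851700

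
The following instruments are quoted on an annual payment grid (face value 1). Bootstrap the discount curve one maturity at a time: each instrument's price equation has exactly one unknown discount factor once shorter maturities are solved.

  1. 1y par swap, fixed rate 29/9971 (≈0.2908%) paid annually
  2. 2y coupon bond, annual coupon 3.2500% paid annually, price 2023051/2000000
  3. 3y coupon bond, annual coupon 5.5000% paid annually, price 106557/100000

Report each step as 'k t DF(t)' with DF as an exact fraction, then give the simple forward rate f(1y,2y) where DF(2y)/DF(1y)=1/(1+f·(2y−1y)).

1 1 9971/10000
2 2 9483/10000
3 3 4543/5000
f(1y,2y) = ((9971/10000)/(9483/10000) − 1)/(1) = 488/9483 ≈ 5.1461%

step 1 [1y] swap r/1=29/9971: DF=(1 − 29/9971·(0))/(1+29/9971) = 9971/10000 ≈ 0.997100
step 2 [2y] bond c/1=13/400: DF=(2023051/2000000 − 13/400·(0.997100))/(1+13/400) = 9483/10000 ≈ 0.948300
step 3 [3y] bond c/1=11/200: DF=(106557/100000 − 11/200·(0.997100+0.948300))/(1+11/200) = 4543/5000 ≈ 0.908600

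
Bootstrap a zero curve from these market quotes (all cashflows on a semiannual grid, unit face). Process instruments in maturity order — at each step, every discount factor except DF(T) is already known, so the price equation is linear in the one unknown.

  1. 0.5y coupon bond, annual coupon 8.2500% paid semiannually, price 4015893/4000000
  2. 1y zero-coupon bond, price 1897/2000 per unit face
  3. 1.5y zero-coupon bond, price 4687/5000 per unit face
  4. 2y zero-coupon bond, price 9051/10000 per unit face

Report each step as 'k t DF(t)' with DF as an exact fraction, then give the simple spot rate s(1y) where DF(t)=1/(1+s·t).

1 1/2 4821/5000
2 1 1897/2000
3 3/2 4687/5000
4 2 9051/10000
s(1y) = (1/(1897/2000) − 1)/(1) = 103/1897 ≈ 5.4296%

step 1 [0.5y] bond c/2=33/800: DF=(4015893/4000000 − 33/800·(0))/(1+33/800) = 4821/5000 ≈ 0.964200
step 2 [1y] zero: DF = P = 1897/2000 ≈ 0.948500
step 3 [1.5y] zero: DF = P = 4687/5000 ≈ 0.937400
step 4 [2y] zero: DF = P = 9051/10000 ≈ 0.905100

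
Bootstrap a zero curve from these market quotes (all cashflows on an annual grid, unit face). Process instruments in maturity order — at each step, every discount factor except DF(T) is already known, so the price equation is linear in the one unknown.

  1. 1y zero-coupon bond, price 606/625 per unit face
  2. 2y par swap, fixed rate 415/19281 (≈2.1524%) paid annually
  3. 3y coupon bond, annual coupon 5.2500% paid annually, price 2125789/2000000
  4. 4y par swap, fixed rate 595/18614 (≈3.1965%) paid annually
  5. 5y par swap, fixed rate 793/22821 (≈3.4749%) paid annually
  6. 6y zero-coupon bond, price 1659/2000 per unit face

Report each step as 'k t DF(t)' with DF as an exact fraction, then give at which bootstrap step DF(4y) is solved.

1 1 606/625
2 2 1917/2000
3 3 9137/10000
4 4 881/1000
5 5 4207/5000
6 6 1659/2000
DF(4y) is solved at step 4

step 1 [1y] zero: DF = P = 606/625 ≈ 0.969600
step 2 [2y] swap r/1=415/19281: DF=(1 − 415/19281·(0.969600))/(1+415/19281) = 1917/2000 ≈ 0.958500
step 3 [3y] bond c/1=21/400: DF=(2125789/2000000 − 21/400·(0.969600+0.958500))/(1+21/400) = 9137/10000 ≈ 0.913700
step 4 [4y] swap r/1=595/18614: DF=(1 − 595/18614·(0.969600+0.958500+0.913700))/(1+595/18614) = 881/1000 ≈ 0.881000
step 5 [5y] swap r/1=793/22821: DF=(1 − 793/22821·(0.969600+0.958500+0.913700+0.881000))/(1+793/22821) = 4207/5000 ≈ 0.841400
step 6 [6y] zero: DF = P = 1659/2000 ≈ 0.829500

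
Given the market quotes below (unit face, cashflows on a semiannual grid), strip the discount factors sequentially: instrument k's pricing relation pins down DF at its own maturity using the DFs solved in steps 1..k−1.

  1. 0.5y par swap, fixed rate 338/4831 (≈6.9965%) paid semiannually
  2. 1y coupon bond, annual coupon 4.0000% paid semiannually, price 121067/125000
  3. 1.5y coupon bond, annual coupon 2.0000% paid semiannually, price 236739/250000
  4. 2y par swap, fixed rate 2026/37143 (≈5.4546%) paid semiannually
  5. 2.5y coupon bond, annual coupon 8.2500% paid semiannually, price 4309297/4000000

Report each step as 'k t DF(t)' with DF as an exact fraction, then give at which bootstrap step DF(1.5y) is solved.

1 1/2 4831/5000
2 1 4653/5000
3 3/2 2297/2500
4 2 8987/10000
5 5/2 71/80
DF(1.5y) is solved at step 3

step 1 [0.5y] swap r/2=169/4831: DF=(1 − 169/4831·(0))/(1+169/4831) = 4831/5000 ≈ 0.966200
step 2 [1y] bond c/2=1/50: DF=(121067/125000 − 1/50·(0.966200))/(1+1/50) = 4653/5000 ≈ 0.930600
step 3 [1.5y] bond c/2=1/100: DF=(236739/250000 − 1/100·(0.966200+0.930600))/(1+1/100) = 2297/2500 ≈ 0.918800
step 4 [2y] swap r/2=1013/37143: DF=(1 − 1013/37143·(0.966200+0.930600+0.918800))/(1+1013/37143) = 8987/10000 ≈ 0.898700
step 5 [2.5y] bond c/2=33/800: DF=(4309297/4000000 − 33/800·(0.966200+0.930600+0.918800+0.898700))/(1+33/800) = 71/80 ≈ 0.887500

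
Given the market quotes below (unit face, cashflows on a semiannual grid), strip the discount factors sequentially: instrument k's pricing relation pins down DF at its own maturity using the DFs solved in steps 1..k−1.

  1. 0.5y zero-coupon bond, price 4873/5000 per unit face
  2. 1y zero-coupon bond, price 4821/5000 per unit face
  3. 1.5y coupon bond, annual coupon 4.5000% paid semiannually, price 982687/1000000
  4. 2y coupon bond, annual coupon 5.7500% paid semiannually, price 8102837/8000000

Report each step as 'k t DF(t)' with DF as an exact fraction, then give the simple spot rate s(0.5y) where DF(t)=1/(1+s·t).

step 1 [0.5y] zero: DF = P = 4873/5000 ≈ 0.974600
step 2 [1y] zero: DF = P = 4821/5000 ≈ 0.964200
step 3 [1.5y] bond c/2=9/400: DF=(982687/1000000 − 9/400·(0.974600+0.964200))/(1+9/400) = 574/625 ≈ 0.918400
step 4 [2y] bond c/2=23/800: DF=(8102837/8000000 − 23/800·(0.974600+0.964200+0.918400))/(1+23/800) = 9047/10000 ≈ 0.904700

1 1/2 4873/5000
2 1 4821/5000
3 3/2 574/625
4 2 9047/10000
s(0.5y) = (1/(4873/5000) − 1)/(1/2) = 254/4873 ≈ 5.2124%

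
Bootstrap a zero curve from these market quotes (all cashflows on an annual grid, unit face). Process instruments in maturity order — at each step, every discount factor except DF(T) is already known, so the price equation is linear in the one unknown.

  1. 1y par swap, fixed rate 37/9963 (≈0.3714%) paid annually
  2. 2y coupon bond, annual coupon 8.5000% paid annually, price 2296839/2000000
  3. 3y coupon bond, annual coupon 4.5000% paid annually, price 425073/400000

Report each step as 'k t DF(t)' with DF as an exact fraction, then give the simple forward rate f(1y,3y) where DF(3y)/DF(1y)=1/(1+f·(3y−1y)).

1 1 9963/10000
2 2 2451/2500
3 3 4659/5000
f(1y,3y) = ((9963/10000)/(4659/5000) − 1)/(2) = 215/6212 ≈ 3.4610%

step 1 [1y] swap r/1=37/9963: DF=(1 − 37/9963·(0))/(1+37/9963) = 9963/10000 ≈ 0.996300
step 2 [2y] bond c/1=17/200: DF=(2296839/2000000 − 17/200·(0.996300))/(1+17/200) = 2451/2500 ≈ 0.980400
step 3 [3y] bond c/1=9/200: DF=(425073/400000 − 9/200·(0.996300+0.980400))/(1+9/200) = 4659/5000 ≈ 0.931800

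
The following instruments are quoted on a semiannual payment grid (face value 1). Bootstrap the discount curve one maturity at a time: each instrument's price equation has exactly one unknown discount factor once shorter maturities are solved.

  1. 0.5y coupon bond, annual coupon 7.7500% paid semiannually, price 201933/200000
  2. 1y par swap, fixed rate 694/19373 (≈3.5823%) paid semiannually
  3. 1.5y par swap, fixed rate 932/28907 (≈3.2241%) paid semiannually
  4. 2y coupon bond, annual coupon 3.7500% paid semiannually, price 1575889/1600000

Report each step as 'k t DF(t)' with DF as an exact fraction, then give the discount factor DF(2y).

1 1/2 243/250
2 1 9653/10000
3 3/2 4767/5000
4 2 571/625
DF(2y) = 571/625 ≈ 0.913600

step 1 [0.5y] bond c/2=31/800: DF=(201933/200000 − 31/800·(0))/(1+31/800) = 243/250 ≈ 0.972000
step 2 [1y] swap r/2=347/19373: DF=(1 − 347/19373·(0.972000))/(1+347/19373) = 9653/10000 ≈ 0.965300
step 3 [1.5y] swap r/2=466/28907: DF=(1 − 466/28907·(0.972000+0.965300))/(1+466/28907) = 4767/5000 ≈ 0.953400
step 4 [2y] bond c/2=3/160: DF=(1575889/1600000 − 3/160·(0.972000+0.965300+0.953400))/(1+3/160) = 571/625 ≈ 0.913600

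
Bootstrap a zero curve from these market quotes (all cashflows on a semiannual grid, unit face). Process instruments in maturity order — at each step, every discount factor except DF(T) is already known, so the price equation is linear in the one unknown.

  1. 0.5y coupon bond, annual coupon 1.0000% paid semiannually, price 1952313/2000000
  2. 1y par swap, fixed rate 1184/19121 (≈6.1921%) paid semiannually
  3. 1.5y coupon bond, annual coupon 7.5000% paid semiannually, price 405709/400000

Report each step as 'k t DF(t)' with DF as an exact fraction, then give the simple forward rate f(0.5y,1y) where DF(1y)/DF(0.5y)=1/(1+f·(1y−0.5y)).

step 1 [0.5y] bond c/2=1/200: DF=(1952313/2000000 − 1/200·(0))/(1+1/200) = 9713/10000 ≈ 0.971300
step 2 [1y] swap r/2=592/19121: DF=(1 − 592/19121·(0.971300))/(1+592/19121) = 588/625 ≈ 0.940800
step 3 [1.5y] bond c/2=3/80: DF=(405709/400000 − 3/80·(0.971300+0.940800))/(1+3/80) = 1817/2000 ≈ 0.908500

1 1/2 9713/10000
2 1 588/625
3 3/2 1817/2000
f(0.5y,1y) = ((9713/10000)/(588/625) − 1)/(1/2) = 305/4704 ≈ 6.4838%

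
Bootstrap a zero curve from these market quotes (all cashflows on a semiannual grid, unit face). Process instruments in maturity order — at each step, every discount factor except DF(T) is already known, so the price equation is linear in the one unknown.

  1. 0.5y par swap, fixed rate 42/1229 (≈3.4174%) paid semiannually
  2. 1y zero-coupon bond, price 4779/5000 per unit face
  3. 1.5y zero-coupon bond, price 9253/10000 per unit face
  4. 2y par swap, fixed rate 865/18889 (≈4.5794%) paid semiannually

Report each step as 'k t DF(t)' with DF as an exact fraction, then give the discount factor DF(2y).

step 1 [0.5y] swap r/2=21/1229: DF=(1 − 21/1229·(0))/(1+21/1229) = 1229/1250 ≈ 0.983200
step 2 [1y] zero: DF = P = 4779/5000 ≈ 0.955800
step 3 [1.5y] zero: DF = P = 9253/10000 ≈ 0.925300
step 4 [2y] swap r/2=865/37778: DF=(1 − 865/37778·(0.983200+0.955800+0.925300))/(1+865/37778) = 1827/2000 ≈ 0.913500

1 1/2 1229/1250
2 1 4779/5000
3 3/2 9253/10000
4 2 1827/2000
DF(2y) = 1827/2000 ≈ 0.913500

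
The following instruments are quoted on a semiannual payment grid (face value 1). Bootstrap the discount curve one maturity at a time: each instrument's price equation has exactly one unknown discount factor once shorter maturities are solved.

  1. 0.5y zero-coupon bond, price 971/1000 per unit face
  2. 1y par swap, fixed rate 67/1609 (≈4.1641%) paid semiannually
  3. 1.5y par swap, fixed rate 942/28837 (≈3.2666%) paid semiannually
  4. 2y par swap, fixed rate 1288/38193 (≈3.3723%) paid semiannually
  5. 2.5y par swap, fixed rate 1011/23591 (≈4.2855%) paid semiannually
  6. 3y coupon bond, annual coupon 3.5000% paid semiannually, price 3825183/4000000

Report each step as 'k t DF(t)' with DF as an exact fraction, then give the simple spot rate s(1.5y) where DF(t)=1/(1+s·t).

1 1/2 971/1000
2 1 4799/5000
3 3/2 9529/10000
4 2 2339/2500
5 5/2 8989/10000
6 3 8587/10000
s(1.5y) = (1/(9529/10000) − 1)/(3/2) = 314/9529 ≈ 3.2952%

step 1 [0.5y] zero: DF = P = 971/1000 ≈ 0.971000
step 2 [1y] swap r/2=67/3218: DF=(1 − 67/3218·(0.971000))/(1+67/3218) = 4799/5000 ≈ 0.959800
step 3 [1.5y] swap r/2=471/28837: DF=(1 − 471/28837·(0.971000+0.959800))/(1+471/28837) = 9529/10000 ≈ 0.952900
step 4 [2y] swap r/2=644/38193: DF=(1 − 644/38193·(0.971000+0.959800+0.952900))/(1+644/38193) = 2339/2500 ≈ 0.935600
step 5 [2.5y] swap r/2=1011/47182: DF=(1 − 1011/47182·(0.971000+0.959800+0.952900+0.935600))/(1+1011/47182) = 8989/10000 ≈ 0.898900
step 6 [3y] bond c/2=7/400: DF=(3825183/4000000 − 7/400·(0.971000+0.959800+0.952900+0.935600+0.898900))/(1+7/400) = 8587/10000 ≈ 0.858700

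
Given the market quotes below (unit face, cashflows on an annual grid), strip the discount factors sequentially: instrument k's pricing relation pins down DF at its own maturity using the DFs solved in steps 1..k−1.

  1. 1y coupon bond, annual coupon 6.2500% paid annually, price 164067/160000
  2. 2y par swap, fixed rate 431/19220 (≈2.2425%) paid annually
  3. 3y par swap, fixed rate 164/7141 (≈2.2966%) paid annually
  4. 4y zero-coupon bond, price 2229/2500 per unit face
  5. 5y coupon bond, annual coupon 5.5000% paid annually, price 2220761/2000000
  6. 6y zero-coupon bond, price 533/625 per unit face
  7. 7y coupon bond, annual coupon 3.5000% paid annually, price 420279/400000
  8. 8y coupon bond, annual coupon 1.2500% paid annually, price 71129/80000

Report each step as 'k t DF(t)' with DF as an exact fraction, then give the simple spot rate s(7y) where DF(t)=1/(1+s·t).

1 1 9651/10000
2 2 9569/10000
3 3 584/625
4 4 2229/2500
5 5 8571/10000
6 6 533/625
7 7 4153/5000
8 8 1601/2000
s(7y) = (1/(4153/5000) − 1)/(7) = 121/4153 ≈ 2.9136%

step 1 [1y] bond c/1=1/16: DF=(164067/160000 − 1/16·(0))/(1+1/16) = 9651/10000 ≈ 0.965100
step 2 [2y] swap r/1=431/19220: DF=(1 − 431/19220·(0.965100))/(1+431/19220) = 9569/10000 ≈ 0.956900
step 3 [3y] swap r/1=164/7141: DF=(1 − 164/7141·(0.965100+0.956900))/(1+164/7141) = 584/625 ≈ 0.934400
step 4 [4y] zero: DF = P = 2229/2500 ≈ 0.891600
step 5 [5y] bond c/1=11/200: DF=(2220761/2000000 − 11/200·(0.965100+0.956900+0.934400+0.891600))/(1+11/200) = 8571/10000 ≈ 0.857100
step 6 [6y] zero: DF = P = 533/625 ≈ 0.852800
step 7 [7y] bond c/1=7/200: DF=(420279/400000 − 7/200·(0.965100+0.956900+0.934400+0.891600+0.857100+0.852800))/(1+7/200) = 4153/5000 ≈ 0.830600
step 8 [8y] bond c/1=1/80: DF=(71129/80000 − 1/80·(0.965100+0.956900+0.934400+0.891600+0.857100+0.852800+0.830600))/(1+1/80) = 1601/2000 ≈ 0.800500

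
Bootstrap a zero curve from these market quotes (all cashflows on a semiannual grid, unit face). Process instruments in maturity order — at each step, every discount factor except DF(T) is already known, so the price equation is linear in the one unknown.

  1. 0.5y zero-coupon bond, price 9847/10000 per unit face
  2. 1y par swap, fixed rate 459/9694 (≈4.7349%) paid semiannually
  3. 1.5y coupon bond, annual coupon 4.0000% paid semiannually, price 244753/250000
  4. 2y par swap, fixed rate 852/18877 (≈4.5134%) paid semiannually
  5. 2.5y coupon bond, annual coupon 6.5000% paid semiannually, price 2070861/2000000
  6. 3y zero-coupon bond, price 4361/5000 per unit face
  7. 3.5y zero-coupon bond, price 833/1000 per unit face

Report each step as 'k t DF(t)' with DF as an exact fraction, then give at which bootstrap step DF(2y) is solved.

step 1 [0.5y] zero: DF = P = 9847/10000 ≈ 0.984700
step 2 [1y] swap r/2=459/19388: DF=(1 − 459/19388·(0.984700))/(1+459/19388) = 9541/10000 ≈ 0.954100
step 3 [1.5y] bond c/2=1/50: DF=(244753/250000 − 1/50·(0.984700+0.954100))/(1+1/50) = 4609/5000 ≈ 0.921800
step 4 [2y] swap r/2=426/18877: DF=(1 − 426/18877·(0.984700+0.954100+0.921800))/(1+426/18877) = 2287/2500 ≈ 0.914800
step 5 [2.5y] bond c/2=13/400: DF=(2070861/2000000 − 13/400·(0.984700+0.954100+0.921800+0.914800))/(1+13/400) = 221/250 ≈ 0.884000
step 6 [3y] zero: DF = P = 4361/5000 ≈ 0.872200
step 7 [3.5y] zero: DF = P = 833/1000 ≈ 0.833000

1 1/2 9847/10000
2 1 9541/10000
3 3/2 4609/5000
4 2 2287/2500
5 5/2 221/250
6 3 4361/5000
7 7/2 833/1000
DF(2y) is solved at step 4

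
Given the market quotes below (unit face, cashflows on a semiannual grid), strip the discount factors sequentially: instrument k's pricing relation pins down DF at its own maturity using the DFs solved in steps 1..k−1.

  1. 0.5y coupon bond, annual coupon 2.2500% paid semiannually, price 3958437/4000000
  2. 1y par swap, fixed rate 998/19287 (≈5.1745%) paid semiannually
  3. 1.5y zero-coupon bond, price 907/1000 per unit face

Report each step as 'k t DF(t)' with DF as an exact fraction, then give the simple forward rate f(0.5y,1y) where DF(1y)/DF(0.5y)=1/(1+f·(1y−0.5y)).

1 1/2 4893/5000
2 1 9501/10000
3 3/2 907/1000
f(0.5y,1y) = ((4893/5000)/(9501/10000) − 1)/(1/2) = 190/3167 ≈ 5.9994%

step 1 [0.5y] bond c/2=9/800: DF=(3958437/4000000 − 9/800·(0))/(1+9/800) = 4893/5000 ≈ 0.978600
step 2 [1y] swap r/2=499/19287: DF=(1 − 499/19287·(0.978600))/(1+499/19287) = 9501/10000 ≈ 0.950100
step 3 [1.5y] zero: DF = P = 907/1000 ≈ 0.907000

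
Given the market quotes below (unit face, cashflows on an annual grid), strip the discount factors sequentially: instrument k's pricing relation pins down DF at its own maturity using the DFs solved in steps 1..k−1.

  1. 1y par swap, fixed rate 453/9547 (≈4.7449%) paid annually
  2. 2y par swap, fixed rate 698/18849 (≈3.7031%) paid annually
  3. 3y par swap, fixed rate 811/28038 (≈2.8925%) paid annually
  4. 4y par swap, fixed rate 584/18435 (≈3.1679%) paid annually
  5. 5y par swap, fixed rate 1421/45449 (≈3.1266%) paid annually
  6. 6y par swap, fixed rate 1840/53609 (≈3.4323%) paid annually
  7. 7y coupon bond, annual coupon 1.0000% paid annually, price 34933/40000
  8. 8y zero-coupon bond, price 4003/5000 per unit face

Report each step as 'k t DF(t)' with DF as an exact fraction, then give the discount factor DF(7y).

1 1 9547/10000
2 2 4651/5000
3 3 9189/10000
4 4 552/625
5 5 8579/10000
6 6 102/125
7 7 2029/2500
8 8 4003/5000
DF(7y) = 2029/2500 ≈ 0.811600

step 1 [1y] swap r/1=453/9547: DF=(1 − 453/9547·(0))/(1+453/9547) = 9547/10000 ≈ 0.954700
step 2 [2y] swap r/1=698/18849: DF=(1 − 698/18849·(0.954700))/(1+698/18849) = 4651/5000 ≈ 0.930200
step 3 [3y] swap r/1=811/28038: DF=(1 − 811/28038·(0.954700+0.930200))/(1+811/28038) = 9189/10000 ≈ 0.918900
step 4 [4y] swap r/1=584/18435: DF=(1 − 584/18435·(0.954700+0.930200+0.918900))/(1+584/18435) = 552/625 ≈ 0.883200
step 5 [5y] swap r/1=1421/45449: DF=(1 − 1421/45449·(0.954700+0.930200+0.918900+0.883200))/(1+1421/45449) = 8579/10000 ≈ 0.857900
step 6 [6y] swap r/1=1840/53609: DF=(1 − 1840/53609·(0.954700+0.930200+0.918900+0.883200+0.857900))/(1+1840/53609) = 102/125 ≈ 0.816000
step 7 [7y] bond c/1=1/100: DF=(34933/40000 − 1/100·(0.954700+0.930200+0.918900+0.883200+0.857900+0.816000))/(1+1/100) = 2029/2500 ≈ 0.811600
step 8 [8y] zero: DF = P = 4003/5000 ≈ 0.800600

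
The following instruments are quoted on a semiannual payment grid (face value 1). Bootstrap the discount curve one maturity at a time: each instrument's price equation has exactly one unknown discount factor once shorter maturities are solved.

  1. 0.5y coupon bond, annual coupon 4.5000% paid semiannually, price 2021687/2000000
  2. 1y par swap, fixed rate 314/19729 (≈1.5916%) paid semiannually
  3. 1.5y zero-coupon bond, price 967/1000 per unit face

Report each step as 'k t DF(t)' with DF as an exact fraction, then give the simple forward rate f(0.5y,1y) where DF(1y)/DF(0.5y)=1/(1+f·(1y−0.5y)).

step 1 [0.5y] bond c/2=9/400: DF=(2021687/2000000 − 9/400·(0))/(1+9/400) = 4943/5000 ≈ 0.988600
step 2 [1y] swap r/2=157/19729: DF=(1 − 157/19729·(0.988600))/(1+157/19729) = 9843/10000 ≈ 0.984300
step 3 [1.5y] zero: DF = P = 967/1000 ≈ 0.967000

1 1/2 4943/5000
2 1 9843/10000
3 3/2 967/1000
f(0.5y,1y) = ((4943/5000)/(9843/10000) − 1)/(1/2) = 86/9843 ≈ 0.8737%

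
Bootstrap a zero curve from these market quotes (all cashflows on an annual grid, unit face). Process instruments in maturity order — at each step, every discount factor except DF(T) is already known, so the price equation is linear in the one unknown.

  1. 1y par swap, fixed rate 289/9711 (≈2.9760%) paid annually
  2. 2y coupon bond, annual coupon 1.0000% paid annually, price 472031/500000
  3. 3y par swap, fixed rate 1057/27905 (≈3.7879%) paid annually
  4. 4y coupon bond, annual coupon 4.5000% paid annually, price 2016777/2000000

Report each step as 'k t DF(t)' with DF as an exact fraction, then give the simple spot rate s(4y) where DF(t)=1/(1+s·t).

step 1 [1y] swap r/1=289/9711: DF=(1 − 289/9711·(0))/(1+289/9711) = 9711/10000 ≈ 0.971100
step 2 [2y] bond c/1=1/100: DF=(472031/500000 − 1/100·(0.971100))/(1+1/100) = 9251/10000 ≈ 0.925100
step 3 [3y] swap r/1=1057/27905: DF=(1 − 1057/27905·(0.971100+0.925100))/(1+1057/27905) = 8943/10000 ≈ 0.894300
step 4 [4y] bond c/1=9/200: DF=(2016777/2000000 − 9/200·(0.971100+0.925100+0.894300))/(1+9/200) = 528/625 ≈ 0.844800

1 1 9711/10000
2 2 9251/10000
3 3 8943/10000
4 4 528/625
s(4y) = (1/(528/625) − 1)/(4) = 97/2112 ≈ 4.5928%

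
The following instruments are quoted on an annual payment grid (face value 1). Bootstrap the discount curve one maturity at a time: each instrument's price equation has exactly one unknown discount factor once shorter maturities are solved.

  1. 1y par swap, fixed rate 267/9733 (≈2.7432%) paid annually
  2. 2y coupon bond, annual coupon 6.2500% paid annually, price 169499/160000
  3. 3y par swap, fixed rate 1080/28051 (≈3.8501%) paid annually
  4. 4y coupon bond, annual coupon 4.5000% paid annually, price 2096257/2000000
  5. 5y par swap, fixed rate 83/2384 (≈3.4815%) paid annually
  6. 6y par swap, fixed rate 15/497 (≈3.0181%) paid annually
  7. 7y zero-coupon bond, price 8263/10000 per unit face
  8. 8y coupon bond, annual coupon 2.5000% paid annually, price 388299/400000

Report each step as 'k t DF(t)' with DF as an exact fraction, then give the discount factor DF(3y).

step 1 [1y] swap r/1=267/9733: DF=(1 − 267/9733·(0))/(1+267/9733) = 9733/10000 ≈ 0.973300
step 2 [2y] bond c/1=1/16: DF=(169499/160000 − 1/16·(0.973300))/(1+1/16) = 4699/5000 ≈ 0.939800
step 3 [3y] swap r/1=1080/28051: DF=(1 − 1080/28051·(0.973300+0.939800))/(1+1080/28051) = 223/250 ≈ 0.892000
step 4 [4y] bond c/1=9/200: DF=(2096257/2000000 − 9/200·(0.973300+0.939800+0.892000))/(1+9/200) = 4411/5000 ≈ 0.882200
step 5 [5y] swap r/1=83/2384: DF=(1 − 83/2384·(0.973300+0.939800+0.892000+0.882200))/(1+83/2384) = 8423/10000 ≈ 0.842300
step 6 [6y] swap r/1=15/497: DF=(1 − 15/497·(0.973300+0.939800+0.892000+0.882200+0.842300))/(1+15/497) = 419/500 ≈ 0.838000
step 7 [7y] zero: DF = P = 8263/10000 ≈ 0.826300
step 8 [8y] bond c/1=1/40: DF=(388299/400000 − 1/40·(0.973300+0.939800+0.892000+0.882200+0.842300+0.838000+0.826300))/(1+1/40) = 199/250 ≈ 0.796000

1 1 9733/10000
2 2 4699/5000
3 3 223/250
4 4 4411/5000
5 5 8423/10000
6 6 419/500
7 7 8263/10000
8 8 199/250
DF(3y) = 223/250 ≈ 0.892000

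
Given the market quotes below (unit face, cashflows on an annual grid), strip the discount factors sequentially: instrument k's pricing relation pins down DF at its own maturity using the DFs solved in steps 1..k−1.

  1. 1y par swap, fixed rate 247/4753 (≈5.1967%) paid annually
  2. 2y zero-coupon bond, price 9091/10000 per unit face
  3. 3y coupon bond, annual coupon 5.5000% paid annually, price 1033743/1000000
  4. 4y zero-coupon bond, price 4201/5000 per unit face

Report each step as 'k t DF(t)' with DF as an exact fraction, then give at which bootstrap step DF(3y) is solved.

step 1 [1y] swap r/1=247/4753: DF=(1 − 247/4753·(0))/(1+247/4753) = 4753/5000 ≈ 0.950600
step 2 [2y] zero: DF = P = 9091/10000 ≈ 0.909100
step 3 [3y] bond c/1=11/200: DF=(1033743/1000000 − 11/200·(0.950600+0.909100))/(1+11/200) = 8829/10000 ≈ 0.882900
step 4 [4y] zero: DF = P = 4201/5000 ≈ 0.840200

1 1 4753/5000
2 2 9091/10000
3 3 8829/10000
4 4 4201/5000
DF(3y) is solved at step 3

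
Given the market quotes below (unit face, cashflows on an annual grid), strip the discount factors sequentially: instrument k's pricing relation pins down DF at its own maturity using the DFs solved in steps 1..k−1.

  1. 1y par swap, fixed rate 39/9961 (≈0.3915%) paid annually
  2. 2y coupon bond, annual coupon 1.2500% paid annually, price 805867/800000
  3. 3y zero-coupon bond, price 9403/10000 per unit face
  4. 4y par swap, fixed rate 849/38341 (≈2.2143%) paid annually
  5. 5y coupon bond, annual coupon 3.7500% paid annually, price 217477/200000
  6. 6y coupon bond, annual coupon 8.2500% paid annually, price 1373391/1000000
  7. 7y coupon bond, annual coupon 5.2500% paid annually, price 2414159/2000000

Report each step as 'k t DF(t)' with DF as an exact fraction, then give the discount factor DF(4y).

step 1 [1y] swap r/1=39/9961: DF=(1 − 39/9961·(0))/(1+39/9961) = 9961/10000 ≈ 0.996100
step 2 [2y] bond c/1=1/80: DF=(805867/800000 − 1/80·(0.996100))/(1+1/80) = 4913/5000 ≈ 0.982600
step 3 [3y] zero: DF = P = 9403/10000 ≈ 0.940300
step 4 [4y] swap r/1=849/38341: DF=(1 − 849/38341·(0.996100+0.982600+0.940300))/(1+849/38341) = 9151/10000 ≈ 0.915100
step 5 [5y] bond c/1=3/80: DF=(217477/200000 − 3/80·(0.996100+0.982600+0.940300+0.915100))/(1+3/80) = 1819/2000 ≈ 0.909500
step 6 [6y] bond c/1=33/400: DF=(1373391/1000000 − 33/400·(0.996100+0.982600+0.940300+0.915100+0.909500))/(1+33/400) = 567/625 ≈ 0.907200
step 7 [7y] bond c/1=21/400: DF=(2414159/2000000 − 21/400·(0.996100+0.982600+0.940300+0.915100+0.909500+0.907200))/(1+21/400) = 173/200 ≈ 0.865000

1 1 9961/10000
2 2 4913/5000
3 3 9403/10000
4 4 9151/10000
5 5 1819/2000
6 6 567/625
7 7 173/200
DF(4y) = 9151/10000 ≈ 0.915100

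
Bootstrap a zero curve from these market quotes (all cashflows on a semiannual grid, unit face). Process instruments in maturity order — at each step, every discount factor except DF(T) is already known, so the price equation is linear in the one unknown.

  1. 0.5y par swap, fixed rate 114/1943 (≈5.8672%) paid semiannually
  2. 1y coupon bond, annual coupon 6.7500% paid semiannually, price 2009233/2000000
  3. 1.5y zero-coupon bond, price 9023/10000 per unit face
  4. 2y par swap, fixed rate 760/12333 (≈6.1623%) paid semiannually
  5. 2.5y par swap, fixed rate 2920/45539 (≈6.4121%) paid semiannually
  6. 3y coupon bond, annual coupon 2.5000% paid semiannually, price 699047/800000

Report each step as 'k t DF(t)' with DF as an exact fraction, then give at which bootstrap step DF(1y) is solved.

step 1 [0.5y] swap r/2=57/1943: DF=(1 − 57/1943·(0))/(1+57/1943) = 1943/2000 ≈ 0.971500
step 2 [1y] bond c/2=27/800: DF=(2009233/2000000 − 27/800·(0.971500))/(1+27/800) = 9401/10000 ≈ 0.940100
step 3 [1.5y] zero: DF = P = 9023/10000 ≈ 0.902300
step 4 [2y] swap r/2=380/12333: DF=(1 − 380/12333·(0.971500+0.940100+0.902300))/(1+380/12333) = 443/500 ≈ 0.886000
step 5 [2.5y] swap r/2=1460/45539: DF=(1 − 1460/45539·(0.971500+0.940100+0.902300+0.886000))/(1+1460/45539) = 427/500 ≈ 0.854000
step 6 [3y] bond c/2=1/80: DF=(699047/800000 − 1/80·(0.971500+0.940100+0.902300+0.886000+0.854000))/(1+1/80) = 2017/2500 ≈ 0.806800

1 1/2 1943/2000
2 1 9401/10000
3 3/2 9023/10000
4 2 443/500
5 5/2 427/500
6 3 2017/2500
DF(1y) is solved at step 2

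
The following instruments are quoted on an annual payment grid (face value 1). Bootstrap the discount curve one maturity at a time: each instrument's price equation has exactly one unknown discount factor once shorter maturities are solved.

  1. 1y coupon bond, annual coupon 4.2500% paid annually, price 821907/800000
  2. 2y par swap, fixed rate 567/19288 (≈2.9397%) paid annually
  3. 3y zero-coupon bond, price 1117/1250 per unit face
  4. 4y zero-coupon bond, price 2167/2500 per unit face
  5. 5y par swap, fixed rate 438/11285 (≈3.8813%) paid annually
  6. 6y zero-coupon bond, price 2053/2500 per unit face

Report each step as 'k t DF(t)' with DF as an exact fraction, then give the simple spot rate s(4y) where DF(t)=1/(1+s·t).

step 1 [1y] bond c/1=17/400: DF=(821907/800000 − 17/400·(0))/(1+17/400) = 1971/2000 ≈ 0.985500
step 2 [2y] swap r/1=567/19288: DF=(1 − 567/19288·(0.985500))/(1+567/19288) = 9433/10000 ≈ 0.943300
step 3 [3y] zero: DF = P = 1117/1250 ≈ 0.893600
step 4 [4y] zero: DF = P = 2167/2500 ≈ 0.866800
step 5 [5y] swap r/1=438/11285: DF=(1 − 438/11285·(0.985500+0.943300+0.893600+0.866800))/(1+438/11285) = 1031/1250 ≈ 0.824800
step 6 [6y] zero: DF = P = 2053/2500 ≈ 0.821200

1 1 1971/2000
2 2 9433/10000
3 3 1117/1250
4 4 2167/2500
5 5 1031/1250
6 6 2053/2500
s(4y) = (1/(2167/2500) − 1)/(4) = 333/8668 ≈ 3.8417%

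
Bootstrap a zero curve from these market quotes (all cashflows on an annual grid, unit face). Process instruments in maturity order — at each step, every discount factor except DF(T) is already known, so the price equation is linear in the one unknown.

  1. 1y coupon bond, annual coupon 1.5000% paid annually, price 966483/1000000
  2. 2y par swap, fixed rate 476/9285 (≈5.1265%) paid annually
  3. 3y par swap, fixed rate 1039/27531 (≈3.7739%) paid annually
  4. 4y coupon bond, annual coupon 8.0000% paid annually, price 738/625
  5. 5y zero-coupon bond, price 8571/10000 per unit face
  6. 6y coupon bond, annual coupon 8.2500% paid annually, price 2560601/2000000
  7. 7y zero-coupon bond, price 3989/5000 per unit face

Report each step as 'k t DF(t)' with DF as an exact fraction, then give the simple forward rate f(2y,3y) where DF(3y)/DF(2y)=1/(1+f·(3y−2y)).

1 1 4761/5000
2 2 1131/1250
3 3 8961/10000
4 4 4447/5000
5 5 8571/10000
6 6 4199/5000
7 7 3989/5000
f(2y,3y) = ((1131/1250)/(8961/10000) − 1)/(1) = 1/103 ≈ 0.9709%

step 1 [1y] bond c/1=3/200: DF=(966483/1000000 − 3/200·(0))/(1+3/200) = 4761/5000 ≈ 0.952200
step 2 [2y] swap r/1=476/9285: DF=(1 − 476/9285·(0.952200))/(1+476/9285) = 1131/1250 ≈ 0.904800
step 3 [3y] swap r/1=1039/27531: DF=(1 − 1039/27531·(0.952200+0.904800))/(1+1039/27531) = 8961/10000 ≈ 0.896100
step 4 [4y] bond c/1=2/25: DF=(738/625 − 2/25·(0.952200+0.904800+0.896100))/(1+2/25) = 4447/5000 ≈ 0.889400
step 5 [5y] zero: DF = P = 8571/10000 ≈ 0.857100
step 6 [6y] bond c/1=33/400: DF=(2560601/2000000 − 33/400·(0.952200+0.904800+0.896100+0.889400+0.857100))/(1+33/400) = 4199/5000 ≈ 0.839800
step 7 [7y] zero: DF = P = 3989/5000 ≈ 0.797800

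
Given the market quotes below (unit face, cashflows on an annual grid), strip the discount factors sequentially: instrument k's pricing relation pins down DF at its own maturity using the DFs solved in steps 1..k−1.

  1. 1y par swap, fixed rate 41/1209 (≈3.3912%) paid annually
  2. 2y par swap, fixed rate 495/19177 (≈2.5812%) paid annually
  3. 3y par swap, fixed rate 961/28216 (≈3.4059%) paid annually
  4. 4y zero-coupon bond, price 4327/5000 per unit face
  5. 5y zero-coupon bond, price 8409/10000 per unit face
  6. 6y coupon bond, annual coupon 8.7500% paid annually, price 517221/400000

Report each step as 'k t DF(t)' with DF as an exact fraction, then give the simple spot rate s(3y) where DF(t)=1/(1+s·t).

step 1 [1y] swap r/1=41/1209: DF=(1 − 41/1209·(0))/(1+41/1209) = 1209/1250 ≈ 0.967200
step 2 [2y] swap r/1=495/19177: DF=(1 − 495/19177·(0.967200))/(1+495/19177) = 1901/2000 ≈ 0.950500
step 3 [3y] swap r/1=961/28216: DF=(1 − 961/28216·(0.967200+0.950500))/(1+961/28216) = 9039/10000 ≈ 0.903900
step 4 [4y] zero: DF = P = 4327/5000 ≈ 0.865400
step 5 [5y] zero: DF = P = 8409/10000 ≈ 0.840900
step 6 [6y] bond c/1=7/80: DF=(517221/400000 − 7/80·(0.967200+0.950500+0.903900+0.865400+0.840900))/(1+7/80) = 8247/10000 ≈ 0.824700

1 1 1209/1250
2 2 1901/2000
3 3 9039/10000
4 4 4327/5000
5 5 8409/10000
6 6 8247/10000
s(3y) = (1/(9039/10000) − 1)/(3) = 961/27117 ≈ 3.5439%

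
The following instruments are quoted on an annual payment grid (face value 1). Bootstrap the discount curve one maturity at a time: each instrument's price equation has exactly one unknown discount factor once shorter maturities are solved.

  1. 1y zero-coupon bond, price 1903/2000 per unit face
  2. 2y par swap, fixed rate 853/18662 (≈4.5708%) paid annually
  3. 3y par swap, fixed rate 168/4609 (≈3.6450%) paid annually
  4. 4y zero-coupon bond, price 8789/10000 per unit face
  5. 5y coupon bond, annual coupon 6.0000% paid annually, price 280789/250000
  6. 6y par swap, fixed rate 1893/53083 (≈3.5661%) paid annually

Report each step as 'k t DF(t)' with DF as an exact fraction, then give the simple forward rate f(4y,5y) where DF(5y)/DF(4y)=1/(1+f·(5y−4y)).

step 1 [1y] zero: DF = P = 1903/2000 ≈ 0.951500
step 2 [2y] swap r/1=853/18662: DF=(1 − 853/18662·(0.951500))/(1+853/18662) = 9147/10000 ≈ 0.914700
step 3 [3y] swap r/1=168/4609: DF=(1 − 168/4609·(0.951500+0.914700))/(1+168/4609) = 562/625 ≈ 0.899200
step 4 [4y] zero: DF = P = 8789/10000 ≈ 0.878900
step 5 [5y] bond c/1=3/50: DF=(280789/250000 − 3/50·(0.951500+0.914700+0.899200+0.878900))/(1+3/50) = 8533/10000 ≈ 0.853300
step 6 [6y] swap r/1=1893/53083: DF=(1 − 1893/53083·(0.951500+0.914700+0.899200+0.878900+0.853300))/(1+1893/53083) = 8107/10000 ≈ 0.810700

1 1 1903/2000
2 2 9147/10000
3 3 562/625
4 4 8789/10000
5 5 8533/10000
6 6 8107/10000
f(4y,5y) = ((8789/10000)/(8533/10000) − 1)/(1) = 256/8533 ≈ 3.0001%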